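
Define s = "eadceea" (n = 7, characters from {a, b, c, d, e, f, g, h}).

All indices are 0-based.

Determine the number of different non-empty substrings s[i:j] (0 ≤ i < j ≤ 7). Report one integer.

rank→(start, suffix):
  0 → (6, 'a')
  1 → (1, 'adceea')
  2 → (3, 'ceea')
  3 → (2, 'dceea')
  4 → (5, 'ea')
  5 → (0, 'eadceea')
  6 → (4, 'eea')

SA = [6, 1, 3, 2, 5, 0, 4]
rank  pair      lcp
   1  s[6:],s[1:]  1  'a'
   2  s[1:],s[3:]  0  ''
   3  s[3:],s[2:]  0  ''
   4  s[2:],s[5:]  0  ''
   5  s[5:],s[0:]  2  'ea'
   6  s[0:],s[4:]  1  'e'

n(n+1)/2 = 7·8/2 = 28
Σ LCP = 0 + 1 + 0 + 0 + 0 + 2 + 1 = 4
distinct = 28 − 4 = 24

24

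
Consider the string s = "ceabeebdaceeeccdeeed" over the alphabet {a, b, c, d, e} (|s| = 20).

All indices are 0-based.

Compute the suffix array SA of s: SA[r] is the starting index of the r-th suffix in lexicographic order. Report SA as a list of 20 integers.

rank→(start, suffix):
  0 → (2, 'abeebdaceeeccdeeed')
  1 → (8, 'aceeeccdeeed')
  2 → (6, 'bdaceeeccdeeed')
  3 → (3, 'beebdaceeeccdeeed')
  4 → (13, 'ccdeeed')
  5 → (14, 'cdeeed')
  6 → (0, 'ceabeebdaceeeccdeeed')
  7 → (9, 'ceeeccdeeed')
  8 → (19, 'd')
  9 → (7, 'daceeeccdeeed')
  10 → (15, 'deeed')
  11 → (1, 'eabeebdaceeeccdeeed')
  12 → (5, 'ebdaceeeccdeeed')
  13 → (12, 'eccdeeed')
  14 → (18, 'ed')
  15 → (4, 'eebdaceeeccdeeed')
  16 → (11, 'eeccdeeed')
  17 → (17, 'eed')
  18 → (10, 'eeeccdeeed')
  19 → (16, 'eeed')

[2, 8, 6, 3, 13, 14, 0, 9, 19, 7, 15, 1, 5, 12, 18, 4, 11, 17, 10, 16]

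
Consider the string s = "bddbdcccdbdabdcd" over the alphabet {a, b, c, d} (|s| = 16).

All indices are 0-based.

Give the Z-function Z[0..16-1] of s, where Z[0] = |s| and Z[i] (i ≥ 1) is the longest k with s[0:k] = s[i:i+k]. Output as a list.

[16, 0, 0, 2, 0, 0, 0, 0, 0, 2, 0, 0, 2, 0, 0, 0]

Z[0]=16
i=1: fresh scan; Z[1]=0
i=2: fresh scan; Z[2]=0
i=3: fresh scan; Z[3]=2 grow→box=[3,5)
i=4: min(r-i=1, Z[1]=0)=0; Z[4]=0
i=5: fresh scan; Z[5]=0
i=6: fresh scan; Z[6]=0
i=7: fresh scan; Z[7]=0
i=8: fresh scan; Z[8]=0
i=9: fresh scan; Z[9]=2 grow→box=[9,11)
i=10: min(r-i=1, Z[1]=0)=0; Z[10]=0
i=11: fresh scan; Z[11]=0
i=12: fresh scan; Z[12]=2 grow→box=[12,14)
i=13: min(r-i=1, Z[1]=0)=0; Z[13]=0
i=14: fresh scan; Z[14]=0
i=15: fresh scan; Z[15]=0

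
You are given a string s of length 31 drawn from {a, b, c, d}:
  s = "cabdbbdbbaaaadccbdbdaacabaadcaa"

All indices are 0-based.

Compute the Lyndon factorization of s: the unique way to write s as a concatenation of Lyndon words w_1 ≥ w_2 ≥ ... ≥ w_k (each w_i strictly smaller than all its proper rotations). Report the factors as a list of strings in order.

["c", "abdbbdbb", "aaaadccbdbdaacabaadc", "a", "a"]

emit factor 1: 'c' (i=0, period=1)
emit factor 2: 'abdbbdbb' (i=1, period=8)
emit factor 3: 'aaaadccbdbdaacabaadc' (i=9, period=20)
emit factor 4: 'a' (i=29, period=1)
emit factor 5: 'a' (i=30, period=1)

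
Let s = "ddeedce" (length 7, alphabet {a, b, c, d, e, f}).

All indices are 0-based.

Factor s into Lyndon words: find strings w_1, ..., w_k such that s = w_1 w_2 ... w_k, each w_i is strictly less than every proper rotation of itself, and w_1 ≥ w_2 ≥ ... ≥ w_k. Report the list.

["ddee", "d", "ce"]

emit factor 1: 'ddee' (i=0, period=4)
emit factor 2: 'd' (i=4, period=1)
emit factor 3: 'ce' (i=5, period=2)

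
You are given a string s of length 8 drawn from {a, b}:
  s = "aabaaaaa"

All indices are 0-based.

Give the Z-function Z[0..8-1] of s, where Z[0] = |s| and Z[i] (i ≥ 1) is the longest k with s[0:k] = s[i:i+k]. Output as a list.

[8, 1, 0, 2, 2, 2, 2, 1]

Z[0]=8
i=1: i≥r, start 0; Z[1]=1 scan→box=[1,2)
i=2: i≥r, start 0; Z[2]=0
i=3: i≥r, start 0; Z[3]=2 scan→box=[3,5)
i=4: min(r-i=1, Z[1]=1)=1; Z[4]=2 scan→box=[4,6)
i=5: min(r-i=1, Z[1]=1)=1; Z[5]=2 scan→box=[5,7)
i=6: min(r-i=1, Z[1]=1)=1; Z[6]=2 scan→box=[6,8)
i=7: min(r-i=1, Z[1]=1)=1; Z[7]=1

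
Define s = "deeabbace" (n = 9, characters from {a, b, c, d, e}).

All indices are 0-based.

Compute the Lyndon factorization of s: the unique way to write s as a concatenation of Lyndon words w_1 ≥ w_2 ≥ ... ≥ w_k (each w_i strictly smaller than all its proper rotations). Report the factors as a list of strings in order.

emit factor 1: 'dee' (i=0, period=3)
emit factor 2: 'abbace' (i=3, period=6)

["dee", "abbace"]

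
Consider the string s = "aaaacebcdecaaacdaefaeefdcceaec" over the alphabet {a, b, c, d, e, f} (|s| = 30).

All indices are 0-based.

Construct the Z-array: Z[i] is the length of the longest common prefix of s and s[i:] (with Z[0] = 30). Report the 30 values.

[30, 3, 2, 1, 0, 0, 0, 0, 0, 0, 0, 3, 2, 1, 0, 0, 1, 0, 0, 1, 0, 0, 0, 0, 0, 0, 0, 1, 0, 0]

Z[0]=30
i=1: i≥r, start 0; Z[1]=3 grow→box=[1,4)
i=2: min(r-i=2, Z[1]=3)=2; Z[2]=2
i=3: min(r-i=1, Z[2]=2)=1; Z[3]=1
i=4: i≥r, start 0; Z[4]=0
i=5: i≥r, start 0; Z[5]=0
i=6: i≥r, start 0; Z[6]=0
i=7: i≥r, start 0; Z[7]=0
i=8: i≥r, start 0; Z[8]=0
i=9: i≥r, start 0; Z[9]=0
i=10: i≥r, start 0; Z[10]=0
i=11: i≥r, start 0; Z[11]=3 grow→box=[11,14)
i=12: min(r-i=2, Z[1]=3)=2; Z[12]=2
i=13: min(r-i=1, Z[2]=2)=1; Z[13]=1
i=14: i≥r, start 0; Z[14]=0
i=15: i≥r, start 0; Z[15]=0
i=16: i≥r, start 0; Z[16]=1 grow→box=[16,17)
i=17: i≥r, start 0; Z[17]=0
i=18: i≥r, start 0; Z[18]=0
i=19: i≥r, start 0; Z[19]=1 grow→box=[19,20)
i=20: i≥r, start 0; Z[20]=0
i=21: i≥r, start 0; Z[21]=0
i=22: i≥r, start 0; Z[22]=0
i=23: i≥r, start 0; Z[23]=0
i=24: i≥r, start 0; Z[24]=0
i=25: i≥r, start 0; Z[25]=0
i=26: i≥r, start 0; Z[26]=0
i=27: i≥r, start 0; Z[27]=1 grow→box=[27,28)
i=28: i≥r, start 0; Z[28]=0
i=29: i≥r, start 0; Z[29]=0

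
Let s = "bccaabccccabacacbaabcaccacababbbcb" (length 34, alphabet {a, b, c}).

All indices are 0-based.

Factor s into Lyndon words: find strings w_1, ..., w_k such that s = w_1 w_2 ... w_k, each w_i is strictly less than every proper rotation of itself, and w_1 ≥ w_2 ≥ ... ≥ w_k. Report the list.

["bcc", "aabccccabacacb", "aabcaccacababbbcb"]

emit factor 1: 'bcc' (i=0, period=3)
emit factor 2: 'aabccccabacacb' (i=3, period=14)
emit factor 3: 'aabcaccacababbbcb' (i=17, period=17)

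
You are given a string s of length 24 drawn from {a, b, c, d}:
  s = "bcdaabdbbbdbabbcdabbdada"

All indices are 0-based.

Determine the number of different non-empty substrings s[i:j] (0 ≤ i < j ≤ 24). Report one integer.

rank→(start, suffix):
  0 → (23, 'a')
  1 → (3, 'aabdbbbdbabbcdabbdada')
  2 → (12, 'abbcdabbdada')
  3 → (17, 'abbdada')
  4 → (4, 'abdbbbdbabbcdabbdada')
  5 → (21, 'ada')
  6 → (11, 'babbcdabbdada')
  7 → (7, 'bbbdbabbcdabbdada')
  8 → (13, 'bbcdabbdada')
  9 → (18, 'bbdada')
  10 → (8, 'bbdbabbcdabbdada')
  11 → (0, 'bcdaabdbbbdbabbcdabbdada')
  12 → (14, 'bcdabbdada')
  13 → (19, 'bdada')
  14 → (9, 'bdbabbcdabbdada')
  15 → (5, 'bdbbbdbabbcdabbdada')
  16 → (1, 'cdaabdbbbdbabbcdabbdada')
  17 → (15, 'cdabbdada')
  18 → (22, 'da')
  19 → (2, 'daabdbbbdbabbcdabbdada')
  20 → (16, 'dabbdada')
  21 → (20, 'dada')
  22 → (10, 'dbabbcdabbdada')
  23 → (6, 'dbbbdbabbcdabbdada')

SA = [23, 3, 12, 17, 4, 21, 11, 7, 13, 18, 8, 0, 14, 19, 9, 5, 1, 15, 22, 2, 16, 20, 10, 6]
i: (SA[i-1],SA[i]) lcp shared
  1: (23,3) 1 'a'
  2: (3,12) 1 'a'
  3: (12,17) 3 'abb'
  4: (17,4) 2 'ab'
  5: (4,21) 1 'a'
  6: (21,11) 0 ''
  7: (11,7) 1 'b'
  8: (7,13) 2 'bb'
  9: (13,18) 2 'bb'
  10: (18,8) 3 'bbd'
  11: (8,0) 1 'b'
  12: (0,14) 4 'bcda'
  13: (14,19) 1 'b'
  14: (19,9) 2 'bd'
  15: (9,5) 3 'bdb'
  16: (5,1) 0 ''
  17: (1,15) 3 'cda'
  18: (15,22) 0 ''
  19: (22,2) 2 'da'
  20: (2,16) 2 'da'
  21: (16,20) 2 'da'
  22: (20,10) 1 'd'
  23: (10,6) 2 'db'

n(n+1)/2 = 24·25/2 = 300
Σ LCP = 0 + 1 + 1 + 3 + 2 + 1 + 0 + 1 + 2 + 2 + 3 + 1 + 4 + 1 + 2 + 3 + 0 + 3 + 0 + 2 + 2 + 2 + 1 + 2 = 39
distinct = 300 − 39 = 261

261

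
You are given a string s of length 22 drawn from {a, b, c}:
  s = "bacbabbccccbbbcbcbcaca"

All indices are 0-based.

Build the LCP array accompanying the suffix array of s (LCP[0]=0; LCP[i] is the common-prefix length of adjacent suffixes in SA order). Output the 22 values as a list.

[0, 1, 1, 2, 0, 2, 1, 2, 3, 1, 2, 4, 2, 0, 2, 1, 2, 2, 3, 1, 2, 3]

rank | idx | suffix
   0 |  21 | a
   1 |   4 | abbccccbbbcbcbcaca
   2 |  19 | aca
   3 |   1 | acbabbccccbbbcbcbcaca
   4 |   3 | babbccccbbbcbcbcaca
   5 |   0 | bacbabbccccbbbcbcbcaca
   6 |  11 | bbbcbcbcaca
   7 |  12 | bbcbcbcaca
   8 |   5 | bbccccbbbcbcbcaca
   9 |  17 | bcaca
  10 |  15 | bcbcaca
  11 |  13 | bcbcbcaca
  12 |   6 | bccccbbbcbcbcaca
  13 |  20 | ca
  14 |  18 | caca
  15 |   2 | cbabbccccbbbcbcbcaca
  16 |  10 | cbbbcbcbcaca
  17 |  16 | cbcaca
  18 |  14 | cbcbcaca
  19 |   9 | ccbbbcbcbcaca
  20 |   8 | cccbbbcbcbcaca
  21 |   7 | ccccbbbcbcbcaca

SA = [21, 4, 19, 1, 3, 0, 11, 12, 5, 17, 15, 13, 6, 20, 18, 2, 10, 16, 14, 9, 8, 7]
rank  pair      lcp
   1  s[21:],s[4:]  1  'a'
   2  s[4:],s[19:]  1  'a'
   3  s[19:],s[1:]  2  'ac'
   4  s[1:],s[3:]  0  ''
   5  s[3:],s[0:]  2  'ba'
   6  s[0:],s[11:]  1  'b'
   7  s[11:],s[12:]  2  'bb'
   8  s[12:],s[5:]  3  'bbc'
   9  s[5:],s[17:]  1  'b'
  10  s[17:],s[15:]  2  'bc'
  11  s[15:],s[13:]  4  'bcbc'
  12  s[13:],s[6:]  2  'bc'
  13  s[6:],s[20:]  0  ''
  14  s[20:],s[18:]  2  'ca'
  15  s[18:],s[2:]  1  'c'
  16  s[2:],s[10:]  2  'cb'
  17  s[10:],s[16:]  2  'cb'
  18  s[16:],s[14:]  3  'cbc'
  19  s[14:],s[9:]  1  'c'
  20  s[9:],s[8:]  2  'cc'
  21  s[8:],s[7:]  3  'ccc'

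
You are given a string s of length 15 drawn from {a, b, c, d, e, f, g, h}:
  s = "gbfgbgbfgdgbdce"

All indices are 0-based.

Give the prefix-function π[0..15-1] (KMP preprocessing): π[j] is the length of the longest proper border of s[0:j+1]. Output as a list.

π[0] = 0
j=1 s[j]='b': π[1]=0 (border '')
j=2 s[j]='f': π[2]=0 (border '')
j=3 s[j]='g': π[3]=1 (border 'g')
j=4 s[j]='b': π[4]=2 (border 'gb')
j=5 s[j]='g': k: 2→0; π[5]=1 (border 'g')
j=6 s[j]='b': π[6]=2 (border 'gb')
j=7 s[j]='f': π[7]=3 (border 'gbf')
j=8 s[j]='g': π[8]=4 (border 'gbfg')
j=9 s[j]='d': k: 4→1→0; π[9]=0 (border '')
j=10 s[j]='g': π[10]=1 (border 'g')
j=11 s[j]='b': π[11]=2 (border 'gb')
j=12 s[j]='d': k: 2→0; π[12]=0 (border '')
j=13 s[j]='c': π[13]=0 (border '')
j=14 s[j]='e': π[14]=0 (border '')

[0, 0, 0, 1, 2, 1, 2, 3, 4, 0, 1, 2, 0, 0, 0]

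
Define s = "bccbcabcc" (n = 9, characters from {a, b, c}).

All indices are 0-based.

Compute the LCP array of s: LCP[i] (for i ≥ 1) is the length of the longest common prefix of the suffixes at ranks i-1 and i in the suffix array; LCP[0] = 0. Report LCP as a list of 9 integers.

[0, 0, 2, 3, 0, 1, 1, 1, 2]

sorted suffixes:
  #0 SA[0]=5  'abcc'
  #1 SA[1]=3  'bcabcc'
  #2 SA[2]=6  'bcc'
  #3 SA[3]=0  'bccbcabcc'
  #4 SA[4]=8  'c'
  #5 SA[5]=4  'cabcc'
  #6 SA[6]=2  'cbcabcc'
  #7 SA[7]=7  'cc'
  #8 SA[8]=1  'ccbcabcc'

SA = [5, 3, 6, 0, 8, 4, 2, 7, 1]
[i] adj suffixes → lcp
  [1] 5/3 → 0 ('')
  [2] 3/6 → 2 ('bc')
  [3] 6/0 → 3 ('bcc')
  [4] 0/8 → 0 ('')
  [5] 8/4 → 1 ('c')
  [6] 4/2 → 1 ('c')
  [7] 2/7 → 1 ('c')
  [8] 7/1 → 2 ('cc')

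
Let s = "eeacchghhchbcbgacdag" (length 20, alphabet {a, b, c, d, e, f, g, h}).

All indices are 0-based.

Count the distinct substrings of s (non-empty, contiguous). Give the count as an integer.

195

rank | idx | suffix
   0 |   2 | acchghhchbcbgacdag
   1 |  15 | acdag
   2 |  18 | ag
   3 |  11 | bcbgacdag
   4 |  13 | bgacdag
   5 |  12 | cbgacdag
   6 |   3 | cchghhchbcbgacdag
   7 |  16 | cdag
   8 |   9 | chbcbgacdag
   9 |   4 | chghhchbcbgacdag
  10 |  17 | dag
  11 |   1 | eacchghhchbcbgacdag
  12 |   0 | eeacchghhchbcbgacdag
  13 |  19 | g
  14 |  14 | gacdag
  15 |   6 | ghhchbcbgacdag
  16 |  10 | hbcbgacdag
  17 |   8 | hchbcbgacdag
  18 |   5 | hghhchbcbgacdag
  19 |   7 | hhchbcbgacdag

SA = [2, 15, 18, 11, 13, 12, 3, 16, 9, 4, 17, 1, 0, 19, 14, 6, 10, 8, 5, 7]
rank  pair      lcp
   1  s[2:],s[15:]  2  'ac'
   2  s[15:],s[18:]  1  'a'
   3  s[18:],s[11:]  0  ''
   4  s[11:],s[13:]  1  'b'
   5  s[13:],s[12:]  0  ''
   6  s[12:],s[3:]  1  'c'
   7  s[3:],s[16:]  1  'c'
   8  s[16:],s[9:]  1  'c'
   9  s[9:],s[4:]  2  'ch'
  10  s[4:],s[17:]  0  ''
  11  s[17:],s[1:]  0  ''
  12  s[1:],s[0:]  1  'e'
  13  s[0:],s[19:]  0  ''
  14  s[19:],s[14:]  1  'g'
  15  s[14:],s[6:]  1  'g'
  16  s[6:],s[10:]  0  ''
  17  s[10:],s[8:]  1  'h'
  18  s[8:],s[5:]  1  'h'
  19  s[5:],s[7:]  1  'h'

n(n+1)/2 = 20·21/2 = 210
Σ LCP = 0 + 2 + 1 + 0 + 1 + 0 + 1 + 1 + 1 + 2 + 0 + 0 + 1 + 0 + 1 + 1 + 0 + 1 + 1 + 1 = 15
distinct = 210 − 15 = 195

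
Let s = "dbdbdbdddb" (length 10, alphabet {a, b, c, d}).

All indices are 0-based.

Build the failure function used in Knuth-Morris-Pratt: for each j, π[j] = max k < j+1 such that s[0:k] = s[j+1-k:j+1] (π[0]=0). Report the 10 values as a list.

[0, 0, 1, 2, 3, 4, 5, 1, 1, 2]

π[0] = 0
j=1 s[j]='b': π[1]=0 (border '')
j=2 s[j]='d': π[2]=1 (border 'd')
j=3 s[j]='b': π[3]=2 (border 'db')
j=4 s[j]='d': π[4]=3 (border 'dbd')
j=5 s[j]='b': π[5]=4 (border 'dbdb')
j=6 s[j]='d': π[6]=5 (border 'dbdbd')
j=7 s[j]='d': k: 5→3→1→0; π[7]=1 (border 'd')
j=8 s[j]='d': k: 1→0; π[8]=1 (border 'd')
j=9 s[j]='b': π[9]=2 (border 'db')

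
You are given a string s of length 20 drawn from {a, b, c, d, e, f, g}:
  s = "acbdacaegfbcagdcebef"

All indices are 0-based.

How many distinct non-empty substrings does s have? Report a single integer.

195

sorted suffixes:
  #0 SA[0]=4  'acaegfbcagdcebef'
  #1 SA[1]=0  'acbdacaegfbcagdcebef'
  #2 SA[2]=6  'aegfbcagdcebef'
  #3 SA[3]=12  'agdcebef'
  #4 SA[4]=10  'bcagdcebef'
  #5 SA[5]=2  'bdacaegfbcagdcebef'
  #6 SA[6]=17  'bef'
  #7 SA[7]=5  'caegfbcagdcebef'
  #8 SA[8]=11  'cagdcebef'
  #9 SA[9]=1  'cbdacaegfbcagdcebef'
  #10 SA[10]=15  'cebef'
  #11 SA[11]=3  'dacaegfbcagdcebef'
  #12 SA[12]=14  'dcebef'
  #13 SA[13]=16  'ebef'
  #14 SA[14]=18  'ef'
  #15 SA[15]=7  'egfbcagdcebef'
  #16 SA[16]=19  'f'
  #17 SA[17]=9  'fbcagdcebef'
  #18 SA[18]=13  'gdcebef'
  #19 SA[19]=8  'gfbcagdcebef'

SA = [4, 0, 6, 12, 10, 2, 17, 5, 11, 1, 15, 3, 14, 16, 18, 7, 19, 9, 13, 8]
i: (SA[i-1],SA[i]) lcp shared
  1: (4,0) 2 'ac'
  2: (0,6) 1 'a'
  3: (6,12) 1 'a'
  4: (12,10) 0 ''
  5: (10,2) 1 'b'
  6: (2,17) 1 'b'
  7: (17,5) 0 ''
  8: (5,11) 2 'ca'
  9: (11,1) 1 'c'
  10: (1,15) 1 'c'
  11: (15,3) 0 ''
  12: (3,14) 1 'd'
  13: (14,16) 0 ''
  14: (16,18) 1 'e'
  15: (18,7) 1 'e'
  16: (7,19) 0 ''
  17: (19,9) 1 'f'
  18: (9,13) 0 ''
  19: (13,8) 1 'g'

n(n+1)/2 = 20·21/2 = 210
Σ LCP = 0 + 2 + 1 + 1 + 0 + 1 + 1 + 0 + 2 + 1 + 1 + 0 + 1 + 0 + 1 + 1 + 0 + 1 + 0 + 1 = 15
distinct = 210 − 15 = 195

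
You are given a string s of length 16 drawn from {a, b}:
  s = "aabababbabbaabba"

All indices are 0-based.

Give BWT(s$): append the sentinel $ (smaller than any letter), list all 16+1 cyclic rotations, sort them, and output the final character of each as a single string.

ab$bababbbbabaaaa

rank  rotation           last
    0  $aabababbabbaabba  a
    1  a$aabababbabbaabb  b
    2  aabababbabbaabba$  $
    3  aabba$aabababbabb  b
    4  abababbabbaabba$a  a
    5  ababbabbaabba$aab  b
    6  abba$aabababbabba  a
    7  abbaabba$aabababb  b
    8  abbabbaabba$aabab  b
    9  ba$aabababbabbaab  b
   10  baabba$aabababbab  b
   11  bababbabbaabba$aa  a
   12  babbaabba$aababab  b
   13  babbabbaabba$aaba  a
   14  bba$aabababbabbaa  a
   15  bbaabba$aabababba  a
   16  bbabbaabba$aababa  a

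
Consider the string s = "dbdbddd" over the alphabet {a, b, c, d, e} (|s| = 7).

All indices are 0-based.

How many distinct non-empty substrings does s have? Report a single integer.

sorted suffixes:
  #0 SA[0]=1  'bdbddd'
  #1 SA[1]=3  'bddd'
  #2 SA[2]=6  'd'
  #3 SA[3]=0  'dbdbddd'
  #4 SA[4]=2  'dbddd'
  #5 SA[5]=5  'dd'
  #6 SA[6]=4  'ddd'

SA = [1, 3, 6, 0, 2, 5, 4]
rank  pair      lcp
   1  s[1:],s[3:]  2  'bd'
   2  s[3:],s[6:]  0  ''
   3  s[6:],s[0:]  1  'd'
   4  s[0:],s[2:]  3  'dbd'
   5  s[2:],s[5:]  1  'd'
   6  s[5:],s[4:]  2  'dd'

n(n+1)/2 = 7·8/2 = 28
Σ LCP = 0 + 2 + 0 + 1 + 3 + 1 + 2 = 9
distinct = 28 − 9 = 19

19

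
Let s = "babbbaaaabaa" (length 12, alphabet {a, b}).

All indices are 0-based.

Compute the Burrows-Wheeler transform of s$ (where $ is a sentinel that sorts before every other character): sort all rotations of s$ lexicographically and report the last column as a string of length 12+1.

rank  rotation       last
    0  $babbbaaaabaa  a
    1  a$babbbaaaaba  a
    2  aa$babbbaaaab  b
    3  aaaabaa$babbb  b
    4  aaabaa$babbba  a
    5  aabaa$babbbaa  a
    6  abaa$babbbaaa  a
    7  abbbaaaabaa$b  b
    8  baa$babbbaaaa  a
    9  baaaabaa$babb  b
   10  babbbaaaabaa$  $
   11  bbaaaabaa$bab  b
   12  bbbaaaabaa$ba  a

aabbaaabab$ba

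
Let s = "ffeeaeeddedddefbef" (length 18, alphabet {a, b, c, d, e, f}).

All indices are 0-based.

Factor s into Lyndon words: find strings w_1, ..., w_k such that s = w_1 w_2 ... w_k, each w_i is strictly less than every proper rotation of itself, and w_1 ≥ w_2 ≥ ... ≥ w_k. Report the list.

["f", "f", "e", "e", "aeeddedddefbef"]

emit factor 1: 'f' (i=0, period=1)
emit factor 2: 'f' (i=1, period=1)
emit factor 3: 'e' (i=2, period=1)
emit factor 4: 'e' (i=3, period=1)
emit factor 5: 'aeeddedddefbef' (i=4, period=14)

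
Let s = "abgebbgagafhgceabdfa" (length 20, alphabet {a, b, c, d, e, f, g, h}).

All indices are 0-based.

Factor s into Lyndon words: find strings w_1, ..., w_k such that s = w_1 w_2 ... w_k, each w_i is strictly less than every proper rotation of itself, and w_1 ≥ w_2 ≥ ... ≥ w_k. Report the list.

["abgebbgagafhgce", "abdf", "a"]

emit factor 1: 'abgebbgagafhgce' (i=0, period=15)
emit factor 2: 'abdf' (i=15, period=4)
emit factor 3: 'a' (i=19, period=1)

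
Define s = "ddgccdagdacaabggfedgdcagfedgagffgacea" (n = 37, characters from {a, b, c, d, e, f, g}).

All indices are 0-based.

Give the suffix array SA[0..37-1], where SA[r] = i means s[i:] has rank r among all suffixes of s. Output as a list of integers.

rank→(start, suffix):
  0 → (36, 'a')
  1 → (11, 'aabggfedgdcagfedgagffgacea')
  2 → (12, 'abggfedgdcagfedgagffgacea')
  3 → (9, 'acaabggfedgdcagfedgagffgacea')
  4 → (33, 'acea')
  5 → (6, 'agdacaabggfedgdcagfedgagffgacea')
  6 → (22, 'agfedgagffgacea')
  7 → (28, 'agffgacea')
  8 → (13, 'bggfedgdcagfedgagffgacea')
  9 → (10, 'caabggfedgdcagfedgagffgacea')
  10 → (21, 'cagfedgagffgacea')
  11 → (3, 'ccdagdacaabggfedgdcagfedgagffgacea')
  12 → (4, 'cdagdacaabggfedgdcagfedgagffgacea')
  13 → (34, 'cea')
  14 → (8, 'dacaabggfedgdcagfedgagffgacea')
  15 → (5, 'dagdacaabggfedgdcagfedgagffgacea')
  16 → (20, 'dcagfedgagffgacea')
  17 → (0, 'ddgccdagdacaabggfedgdcagfedgagffgacea')
  18 → (26, 'dgagffgacea')
  19 → (1, 'dgccdagdacaabggfedgdcagfedgagffgacea')
  20 → (18, 'dgdcagfedgagffgacea')
  21 → (35, 'ea')
  22 → (25, 'edgagffgacea')
  23 → (17, 'edgdcagfedgagffgacea')
  24 → (24, 'fedgagffgacea')
  25 → (16, 'fedgdcagfedgagffgacea')
  26 → (30, 'ffgacea')
  27 → (31, 'fgacea')
  28 → (32, 'gacea')
  29 → (27, 'gagffgacea')
  30 → (2, 'gccdagdacaabggfedgdcagfedgagffgacea')
  31 → (7, 'gdacaabggfedgdcagfedgagffgacea')
  32 → (19, 'gdcagfedgagffgacea')
  33 → (23, 'gfedgagffgacea')
  34 → (15, 'gfedgdcagfedgagffgacea')
  35 → (29, 'gffgacea')
  36 → (14, 'ggfedgdcagfedgagffgacea')

[36, 11, 12, 9, 33, 6, 22, 28, 13, 10, 21, 3, 4, 34, 8, 5, 20, 0, 26, 1, 18, 35, 25, 17, 24, 16, 30, 31, 32, 27, 2, 7, 19, 23, 15, 29, 14]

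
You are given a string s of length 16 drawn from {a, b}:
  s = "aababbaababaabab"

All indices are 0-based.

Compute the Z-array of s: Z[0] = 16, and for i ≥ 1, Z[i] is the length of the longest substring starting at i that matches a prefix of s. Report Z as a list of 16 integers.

[16, 1, 0, 1, 0, 0, 5, 1, 0, 1, 0, 5, 1, 0, 1, 0]

Z[0]=16
i=1: i≥r, start 0; Z[1]=1 extend→box=[1,2)
i=2: i≥r, start 0; Z[2]=0
i=3: i≥r, start 0; Z[3]=1 extend→box=[3,4)
i=4: i≥r, start 0; Z[4]=0
i=5: i≥r, start 0; Z[5]=0
i=6: i≥r, start 0; Z[6]=5 extend→box=[6,11)
i=7: min(r-i=4, Z[1]=1)=1; Z[7]=1
i=8: min(r-i=3, Z[2]=0)=0; Z[8]=0
i=9: min(r-i=2, Z[3]=1)=1; Z[9]=1
i=10: min(r-i=1, Z[4]=0)=0; Z[10]=0
i=11: i≥r, start 0; Z[11]=5 extend→box=[11,16)
i=12: min(r-i=4, Z[1]=1)=1; Z[12]=1
i=13: min(r-i=3, Z[2]=0)=0; Z[13]=0
i=14: min(r-i=2, Z[3]=1)=1; Z[14]=1
i=15: min(r-i=1, Z[4]=0)=0; Z[15]=0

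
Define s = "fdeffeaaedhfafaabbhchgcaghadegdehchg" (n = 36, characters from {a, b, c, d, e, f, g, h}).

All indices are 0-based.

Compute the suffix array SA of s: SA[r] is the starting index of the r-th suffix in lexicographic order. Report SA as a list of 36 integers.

sorted suffixes:
  #0 SA[0]=14  'aabbhchgcaghadegdehchg'
  #1 SA[1]=6  'aaedhfafaabbhchgcaghadegdehchg'
  #2 SA[2]=15  'abbhchgcaghadegdehchg'
  #3 SA[3]=26  'adegdehchg'
  #4 SA[4]=7  'aedhfafaabbhchgcaghadegdehchg'
  #5 SA[5]=12  'afaabbhchgcaghadegdehchg'
  #6 SA[6]=23  'aghadegdehchg'
  #7 SA[7]=16  'bbhchgcaghadegdehchg'
  #8 SA[8]=17  'bhchgcaghadegdehchg'
  #9 SA[9]=22  'caghadegdehchg'
  #10 SA[10]=33  'chg'
  #11 SA[11]=19  'chgcaghadegdehchg'
  #12 SA[12]=1  'deffeaaedhfafaabbhchgcaghadegdehchg'
  #13 SA[13]=27  'degdehchg'
  #14 SA[14]=30  'dehchg'
  #15 SA[15]=9  'dhfafaabbhchgcaghadegdehchg'
  #16 SA[16]=5  'eaaedhfafaabbhchgcaghadegdehchg'
  #17 SA[17]=8  'edhfafaabbhchgcaghadegdehchg'
  #18 SA[18]=2  'effeaaedhfafaabbhchgcaghadegdehchg'
  #19 SA[19]=28  'egdehchg'
  #20 SA[20]=31  'ehchg'
  #21 SA[21]=13  'faabbhchgcaghadegdehchg'
  #22 SA[22]=11  'fafaabbhchgcaghadegdehchg'
  #23 SA[23]=0  'fdeffeaaedhfafaabbhchgcaghadegdehchg'
  #24 SA[24]=4  'feaaedhfafaabbhchgcaghadegdehchg'
  #25 SA[25]=3  'ffeaaedhfafaabbhchgcaghadegdehchg'
  #26 SA[26]=35  'g'
  #27 SA[27]=21  'gcaghadegdehchg'
  #28 SA[28]=29  'gdehchg'
  #29 SA[29]=24  'ghadegdehchg'
  #30 SA[30]=25  'hadegdehchg'
  #31 SA[31]=32  'hchg'
  #32 SA[32]=18  'hchgcaghadegdehchg'
  #33 SA[33]=10  'hfafaabbhchgcaghadegdehchg'
  #34 SA[34]=34  'hg'
  #35 SA[35]=20  'hgcaghadegdehchg'

[14, 6, 15, 26, 7, 12, 23, 16, 17, 22, 33, 19, 1, 27, 30, 9, 5, 8, 2, 28, 31, 13, 11, 0, 4, 3, 35, 21, 29, 24, 25, 32, 18, 10, 34, 20]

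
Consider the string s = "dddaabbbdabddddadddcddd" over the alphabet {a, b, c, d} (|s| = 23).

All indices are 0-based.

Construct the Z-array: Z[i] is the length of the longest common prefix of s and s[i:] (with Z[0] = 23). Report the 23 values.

Z[0]=23
i=1: fresh scan; Z[1]=2 extend→box=[1,3)
i=2: min(r-i=1, Z[1]=2)=1; Z[2]=1
i=3: fresh scan; Z[3]=0
i=4: fresh scan; Z[4]=0
i=5: fresh scan; Z[5]=0
i=6: fresh scan; Z[6]=0
i=7: fresh scan; Z[7]=0
i=8: fresh scan; Z[8]=1 extend→box=[8,9)
i=9: fresh scan; Z[9]=0
i=10: fresh scan; Z[10]=0
i=11: fresh scan; Z[11]=3 extend→box=[11,14)
i=12: min(r-i=2, Z[1]=2)=2; Z[12]=4 extend→box=[12,16)
i=13: min(r-i=3, Z[1]=2)=2; Z[13]=2
i=14: min(r-i=2, Z[2]=1)=1; Z[14]=1
i=15: min(r-i=1, Z[3]=0)=0; Z[15]=0
i=16: fresh scan; Z[16]=3 extend→box=[16,19)
i=17: min(r-i=2, Z[1]=2)=2; Z[17]=2
i=18: min(r-i=1, Z[2]=1)=1; Z[18]=1
i=19: fresh scan; Z[19]=0
i=20: fresh scan; Z[20]=3 extend→box=[20,23)
i=21: min(r-i=2, Z[1]=2)=2; Z[21]=2
i=22: min(r-i=1, Z[2]=1)=1; Z[22]=1

[23, 2, 1, 0, 0, 0, 0, 0, 1, 0, 0, 3, 4, 2, 1, 0, 3, 2, 1, 0, 3, 2, 1]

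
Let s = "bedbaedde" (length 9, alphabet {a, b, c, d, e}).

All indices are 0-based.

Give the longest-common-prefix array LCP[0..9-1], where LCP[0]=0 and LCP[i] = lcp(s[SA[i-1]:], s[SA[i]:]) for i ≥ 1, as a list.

rank→(start, suffix):
  0 → (4, 'aedde')
  1 → (3, 'baedde')
  2 → (0, 'bedbaedde')
  3 → (2, 'dbaedde')
  4 → (6, 'dde')
  5 → (7, 'de')
  6 → (8, 'e')
  7 → (1, 'edbaedde')
  8 → (5, 'edde')

SA = [4, 3, 0, 2, 6, 7, 8, 1, 5]
rank  pair      lcp
   1  s[4:],s[3:]  0  ''
   2  s[3:],s[0:]  1  'b'
   3  s[0:],s[2:]  0  ''
   4  s[2:],s[6:]  1  'd'
   5  s[6:],s[7:]  1  'd'
   6  s[7:],s[8:]  0  ''
   7  s[8:],s[1:]  1  'e'
   8  s[1:],s[5:]  2  'ed'

[0, 0, 1, 0, 1, 1, 0, 1, 2]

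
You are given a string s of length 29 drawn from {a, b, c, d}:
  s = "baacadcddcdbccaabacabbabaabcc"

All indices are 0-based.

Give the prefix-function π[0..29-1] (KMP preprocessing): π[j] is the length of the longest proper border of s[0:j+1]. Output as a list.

[0, 0, 0, 0, 0, 0, 0, 0, 0, 0, 0, 1, 0, 0, 0, 0, 1, 2, 0, 0, 1, 1, 2, 1, 2, 3, 1, 0, 0]

π[0] = 0
j=1 s[j]='a': π[1]=0 (border '')
j=2 s[j]='a': π[2]=0 (border '')
j=3 s[j]='c': π[3]=0 (border '')
j=4 s[j]='a': π[4]=0 (border '')
j=5 s[j]='d': π[5]=0 (border '')
j=6 s[j]='c': π[6]=0 (border '')
j=7 s[j]='d': π[7]=0 (border '')
j=8 s[j]='d': π[8]=0 (border '')
j=9 s[j]='c': π[9]=0 (border '')
j=10 s[j]='d': π[10]=0 (border '')
j=11 s[j]='b': π[11]=1 (border 'b')
j=12 s[j]='c': k: 1→0; π[12]=0 (border '')
j=13 s[j]='c': π[13]=0 (border '')
j=14 s[j]='a': π[14]=0 (border '')
j=15 s[j]='a': π[15]=0 (border '')
j=16 s[j]='b': π[16]=1 (border 'b')
j=17 s[j]='a': π[17]=2 (border 'ba')
j=18 s[j]='c': k: 2→0; π[18]=0 (border '')
j=19 s[j]='a': π[19]=0 (border '')
j=20 s[j]='b': π[20]=1 (border 'b')
j=21 s[j]='b': k: 1→0; π[21]=1 (border 'b')
j=22 s[j]='a': π[22]=2 (border 'ba')
j=23 s[j]='b': k: 2→0; π[23]=1 (border 'b')
j=24 s[j]='a': π[24]=2 (border 'ba')
j=25 s[j]='a': π[25]=3 (border 'baa')
j=26 s[j]='b': k: 3→0; π[26]=1 (border 'b')
j=27 s[j]='c': k: 1→0; π[27]=0 (border '')
j=28 s[j]='c': π[28]=0 (border '')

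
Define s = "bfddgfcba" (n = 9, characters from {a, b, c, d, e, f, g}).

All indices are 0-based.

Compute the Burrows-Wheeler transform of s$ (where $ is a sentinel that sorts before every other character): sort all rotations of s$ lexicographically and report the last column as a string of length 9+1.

rank  rotation    last
    0  $bfddgfcba  a
    1  a$bfddgfcb  b
    2  ba$bfddgfc  c
    3  bfddgfcba$  $
    4  cba$bfddgf  f
    5  ddgfcba$bf  f
    6  dgfcba$bfd  d
    7  fcba$bfddg  g
    8  fddgfcba$b  b
    9  gfcba$bfdd  d

abc$ffdgbd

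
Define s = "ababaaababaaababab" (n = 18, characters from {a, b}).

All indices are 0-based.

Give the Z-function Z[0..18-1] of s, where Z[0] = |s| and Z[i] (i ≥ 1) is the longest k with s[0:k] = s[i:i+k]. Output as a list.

Z[0]=18
i=1: outside box; Z[1]=0
i=2: outside box; Z[2]=3 extend→box=[2,5)
i=3: min(r-i=2, Z[1]=0)=0; Z[3]=0
i=4: min(r-i=1, Z[2]=3)=1; Z[4]=1
i=5: outside box; Z[5]=1 extend→box=[5,6)
i=6: outside box; Z[6]=11 extend→box=[6,17)
i=7: min(r-i=10, Z[1]=0)=0; Z[7]=0
i=8: min(r-i=9, Z[2]=3)=3; Z[8]=3
i=9: min(r-i=8, Z[3]=0)=0; Z[9]=0
i=10: min(r-i=7, Z[4]=1)=1; Z[10]=1
i=11: min(r-i=6, Z[5]=1)=1; Z[11]=1
i=12: min(r-i=5, Z[6]=11)=5; Z[12]=5
i=13: min(r-i=4, Z[7]=0)=0; Z[13]=0
i=14: min(r-i=3, Z[8]=3)=3; Z[14]=4 extend→box=[14,18)
i=15: min(r-i=3, Z[1]=0)=0; Z[15]=0
i=16: min(r-i=2, Z[2]=3)=2; Z[16]=2
i=17: min(r-i=1, Z[3]=0)=0; Z[17]=0

[18, 0, 3, 0, 1, 1, 11, 0, 3, 0, 1, 1, 5, 0, 4, 0, 2, 0]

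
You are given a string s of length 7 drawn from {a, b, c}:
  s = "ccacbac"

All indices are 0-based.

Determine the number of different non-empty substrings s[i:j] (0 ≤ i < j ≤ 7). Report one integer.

sorted suffixes:
  #0 SA[0]=5  'ac'
  #1 SA[1]=2  'acbac'
  #2 SA[2]=4  'bac'
  #3 SA[3]=6  'c'
  #4 SA[4]=1  'cacbac'
  #5 SA[5]=3  'cbac'
  #6 SA[6]=0  'ccacbac'

SA = [5, 2, 4, 6, 1, 3, 0]
[i] adj suffixes → lcp
  [1] 5/2 → 2 ('ac')
  [2] 2/4 → 0 ('')
  [3] 4/6 → 0 ('')
  [4] 6/1 → 1 ('c')
  [5] 1/3 → 1 ('c')
  [6] 3/0 → 1 ('c')

n(n+1)/2 = 7·8/2 = 28
Σ LCP = 0 + 2 + 0 + 0 + 1 + 1 + 1 = 5
distinct = 28 − 5 = 23

23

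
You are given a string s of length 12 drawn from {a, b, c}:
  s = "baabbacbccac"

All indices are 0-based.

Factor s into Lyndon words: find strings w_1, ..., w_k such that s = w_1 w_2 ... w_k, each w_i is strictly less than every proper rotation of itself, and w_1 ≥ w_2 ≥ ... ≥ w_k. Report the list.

emit factor 1: 'b' (i=0, period=1)
emit factor 2: 'aabbacbccac' (i=1, period=11)

["b", "aabbacbccac"]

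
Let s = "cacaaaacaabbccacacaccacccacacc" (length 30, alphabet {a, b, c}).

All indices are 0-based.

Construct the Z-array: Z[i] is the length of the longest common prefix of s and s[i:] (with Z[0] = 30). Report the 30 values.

[30, 0, 2, 0, 0, 0, 0, 2, 0, 0, 0, 0, 1, 4, 0, 4, 0, 3, 0, 1, 3, 0, 1, 1, 4, 0, 3, 0, 1, 1]

Z[0]=30
i=1: outside box; Z[1]=0
i=2: outside box; Z[2]=2 extend→box=[2,4)
i=3: min(r-i=1, Z[1]=0)=0; Z[3]=0
i=4: outside box; Z[4]=0
i=5: outside box; Z[5]=0
i=6: outside box; Z[6]=0
i=7: outside box; Z[7]=2 extend→box=[7,9)
i=8: min(r-i=1, Z[1]=0)=0; Z[8]=0
i=9: outside box; Z[9]=0
i=10: outside box; Z[10]=0
i=11: outside box; Z[11]=0
i=12: outside box; Z[12]=1 extend→box=[12,13)
i=13: outside box; Z[13]=4 extend→box=[13,17)
i=14: min(r-i=3, Z[1]=0)=0; Z[14]=0
i=15: min(r-i=2, Z[2]=2)=2; Z[15]=4 extend→box=[15,19)
i=16: min(r-i=3, Z[1]=0)=0; Z[16]=0
i=17: min(r-i=2, Z[2]=2)=2; Z[17]=3 extend→box=[17,20)
i=18: min(r-i=2, Z[1]=0)=0; Z[18]=0
i=19: min(r-i=1, Z[2]=2)=1; Z[19]=1
i=20: outside box; Z[20]=3 extend→box=[20,23)
i=21: min(r-i=2, Z[1]=0)=0; Z[21]=0
i=22: min(r-i=1, Z[2]=2)=1; Z[22]=1
i=23: outside box; Z[23]=1 extend→box=[23,24)
i=24: outside box; Z[24]=4 extend→box=[24,28)
i=25: min(r-i=3, Z[1]=0)=0; Z[25]=0
i=26: min(r-i=2, Z[2]=2)=2; Z[26]=3 extend→box=[26,29)
i=27: min(r-i=2, Z[1]=0)=0; Z[27]=0
i=28: min(r-i=1, Z[2]=2)=1; Z[28]=1
i=29: outside box; Z[29]=1 extend→box=[29,30)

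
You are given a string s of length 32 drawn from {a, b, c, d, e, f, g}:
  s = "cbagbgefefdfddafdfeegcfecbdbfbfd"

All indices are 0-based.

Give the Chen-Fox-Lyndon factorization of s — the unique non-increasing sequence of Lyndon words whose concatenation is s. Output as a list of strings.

["c", "b", "agbgefefdfdd", "afdfeegcfecbdbfbfd"]

emit factor 1: 'c' (i=0, period=1)
emit factor 2: 'b' (i=1, period=1)
emit factor 3: 'agbgefefdfdd' (i=2, period=12)
emit factor 4: 'afdfeegcfecbdbfbfd' (i=14, period=18)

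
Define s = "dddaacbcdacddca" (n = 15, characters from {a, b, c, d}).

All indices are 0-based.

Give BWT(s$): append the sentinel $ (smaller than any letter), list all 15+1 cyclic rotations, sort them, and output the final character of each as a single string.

rank  rotation          last
    0  $dddaacbcdacddca  a
    1  a$dddaacbcdacddc  c
    2  aacbcdacddca$ddd  d
    3  acbcdacddca$ddda  a
    4  acddca$dddaacbcd  d
    5  bcdacddca$dddaac  c
    6  ca$dddaacbcdacdd  d
    7  cbcdacddca$dddaa  a
    8  cdacddca$dddaacb  b
    9  cddca$dddaacbcda  a
   10  daacbcdacddca$dd  d
   11  dacddca$dddaacbc  c
   12  dca$dddaacbcdacd  d
   13  ddaacbcdacddca$d  d
   14  ddca$dddaacbcdac  c
   15  dddaacbcdacddca$  $

acdadcdabadcddc$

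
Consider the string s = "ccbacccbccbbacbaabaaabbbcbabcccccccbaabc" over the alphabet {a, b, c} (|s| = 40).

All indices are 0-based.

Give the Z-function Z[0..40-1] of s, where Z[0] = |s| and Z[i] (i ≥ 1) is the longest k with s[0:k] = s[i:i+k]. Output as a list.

[40, 1, 0, 0, 2, 3, 1, 0, 3, 1, 0, 0, 0, 1, 0, 0, 0, 0, 0, 0, 0, 0, 0, 0, 1, 0, 0, 0, 2, 2, 2, 2, 2, 4, 1, 0, 0, 0, 0, 1]

Z[0]=40
i=1: outside box; Z[1]=1 extend→box=[1,2)
i=2: outside box; Z[2]=0
i=3: outside box; Z[3]=0
i=4: outside box; Z[4]=2 extend→box=[4,6)
i=5: min(r-i=1, Z[1]=1)=1; Z[5]=3 extend→box=[5,8)
i=6: min(r-i=2, Z[1]=1)=1; Z[6]=1
i=7: min(r-i=1, Z[2]=0)=0; Z[7]=0
i=8: outside box; Z[8]=3 extend→box=[8,11)
i=9: min(r-i=2, Z[1]=1)=1; Z[9]=1
i=10: min(r-i=1, Z[2]=0)=0; Z[10]=0
i=11: outside box; Z[11]=0
i=12: outside box; Z[12]=0
i=13: outside box; Z[13]=1 extend→box=[13,14)
i=14: outside box; Z[14]=0
i=15: outside box; Z[15]=0
i=16: outside box; Z[16]=0
i=17: outside box; Z[17]=0
i=18: outside box; Z[18]=0
i=19: outside box; Z[19]=0
i=20: outside box; Z[20]=0
i=21: outside box; Z[21]=0
i=22: outside box; Z[22]=0
i=23: outside box; Z[23]=0
i=24: outside box; Z[24]=1 extend→box=[24,25)
i=25: outside box; Z[25]=0
i=26: outside box; Z[26]=0
i=27: outside box; Z[27]=0
i=28: outside box; Z[28]=2 extend→box=[28,30)
i=29: min(r-i=1, Z[1]=1)=1; Z[29]=2 extend→box=[29,31)
i=30: min(r-i=1, Z[1]=1)=1; Z[30]=2 extend→box=[30,32)
i=31: min(r-i=1, Z[1]=1)=1; Z[31]=2 extend→box=[31,33)
i=32: min(r-i=1, Z[1]=1)=1; Z[32]=2 extend→box=[32,34)
i=33: min(r-i=1, Z[1]=1)=1; Z[33]=4 extend→box=[33,37)
i=34: min(r-i=3, Z[1]=1)=1; Z[34]=1
i=35: min(r-i=2, Z[2]=0)=0; Z[35]=0
i=36: min(r-i=1, Z[3]=0)=0; Z[36]=0
i=37: outside box; Z[37]=0
i=38: outside box; Z[38]=0
i=39: outside box; Z[39]=1 extend→box=[39,40)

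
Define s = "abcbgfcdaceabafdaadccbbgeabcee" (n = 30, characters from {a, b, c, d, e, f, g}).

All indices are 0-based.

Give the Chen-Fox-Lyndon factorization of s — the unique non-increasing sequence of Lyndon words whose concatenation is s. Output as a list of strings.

emit factor 1: 'abcbgfcdace' (i=0, period=11)
emit factor 2: 'abafd' (i=11, period=5)
emit factor 3: 'aadccbbgeabcee' (i=16, period=14)

["abcbgfcdace", "abafd", "aadccbbgeabcee"]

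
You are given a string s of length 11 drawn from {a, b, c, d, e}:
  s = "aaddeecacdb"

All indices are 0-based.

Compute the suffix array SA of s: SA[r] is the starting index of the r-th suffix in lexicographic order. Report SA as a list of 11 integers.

rank→(start, suffix):
  0 → (0, 'aaddeecacdb')
  1 → (7, 'acdb')
  2 → (1, 'addeecacdb')
  3 → (10, 'b')
  4 → (6, 'cacdb')
  5 → (8, 'cdb')
  6 → (9, 'db')
  7 → (2, 'ddeecacdb')
  8 → (3, 'deecacdb')
  9 → (5, 'ecacdb')
  10 → (4, 'eecacdb')

[0, 7, 1, 10, 6, 8, 9, 2, 3, 5, 4]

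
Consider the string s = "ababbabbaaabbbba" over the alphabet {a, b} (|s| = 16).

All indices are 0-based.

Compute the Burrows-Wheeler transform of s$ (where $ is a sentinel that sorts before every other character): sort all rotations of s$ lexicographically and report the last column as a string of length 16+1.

rank  rotation           last
    0  $ababbabbaaabbbba  a
    1  a$ababbabbaaabbbb  b
    2  aaabbbba$ababbabb  b
    3  aabbbba$ababbabba  a
    4  ababbabbaaabbbba$  $
    5  abbaaabbbba$ababb  b
    6  abbabbaaabbbba$ab  b
    7  abbbba$ababbabbaa  a
    8  ba$ababbabbaaabbb  b
    9  baaabbbba$ababbab  b
   10  babbaaabbbba$abab  b
   11  babbabbaaabbbba$a  a
   12  bba$ababbabbaaabb  b
   13  bbaaabbbba$ababba  a
   14  bbabbaaabbbba$aba  a
   15  bbba$ababbabbaaab  b
   16  bbbba$ababbabbaaa  a

abba$bbabbbabaaba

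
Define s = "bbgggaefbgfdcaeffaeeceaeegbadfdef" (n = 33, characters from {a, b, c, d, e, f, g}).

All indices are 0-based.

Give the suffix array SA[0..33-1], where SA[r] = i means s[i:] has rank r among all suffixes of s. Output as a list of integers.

[27, 17, 22, 5, 13, 26, 0, 8, 1, 12, 20, 11, 30, 28, 21, 19, 18, 23, 31, 6, 14, 24, 32, 16, 7, 10, 29, 15, 4, 25, 9, 3, 2]

sorted suffixes:
  #0 SA[0]=27  'adfdef'
  #1 SA[1]=17  'aeeceaeegbadfdef'
  #2 SA[2]=22  'aeegbadfdef'
  #3 SA[3]=5  'aefbgfdcaeffaeeceaeegbadfdef'
  #4 SA[4]=13  'aeffaeeceaeegbadfdef'
  #5 SA[5]=26  'badfdef'
  #6 SA[6]=0  'bbgggaefbgfdcaeffaeeceaeegbadfdef'
  #7 SA[7]=8  'bgfdcaeffaeeceaeegbadfdef'
  #8 SA[8]=1  'bgggaefbgfdcaeffaeeceaeegbadfdef'
  #9 SA[9]=12  'caeffaeeceaeegbadfdef'
  #10 SA[10]=20  'ceaeegbadfdef'
  #11 SA[11]=11  'dcaeffaeeceaeegbadfdef'
  #12 SA[12]=30  'def'
  #13 SA[13]=28  'dfdef'
  #14 SA[14]=21  'eaeegbadfdef'
  #15 SA[15]=19  'eceaeegbadfdef'
  #16 SA[16]=18  'eeceaeegbadfdef'
  #17 SA[17]=23  'eegbadfdef'
  #18 SA[18]=31  'ef'
  #19 SA[19]=6  'efbgfdcaeffaeeceaeegbadfdef'
  #20 SA[20]=14  'effaeeceaeegbadfdef'
  #21 SA[21]=24  'egbadfdef'
  #22 SA[22]=32  'f'
  #23 SA[23]=16  'faeeceaeegbadfdef'
  #24 SA[24]=7  'fbgfdcaeffaeeceaeegbadfdef'
  #25 SA[25]=10  'fdcaeffaeeceaeegbadfdef'
  #26 SA[26]=29  'fdef'
  #27 SA[27]=15  'ffaeeceaeegbadfdef'
  #28 SA[28]=4  'gaefbgfdcaeffaeeceaeegbadfdef'
  #29 SA[29]=25  'gbadfdef'
  #30 SA[30]=9  'gfdcaeffaeeceaeegbadfdef'
  #31 SA[31]=3  'ggaefbgfdcaeffaeeceaeegbadfdef'
  #32 SA[32]=2  'gggaefbgfdcaeffaeeceaeegbadfdef'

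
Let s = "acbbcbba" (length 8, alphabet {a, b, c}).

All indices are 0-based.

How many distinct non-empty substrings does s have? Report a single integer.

28

rank→(start, suffix):
  0 → (7, 'a')
  1 → (0, 'acbbcbba')
  2 → (6, 'ba')
  3 → (5, 'bba')
  4 → (2, 'bbcbba')
  5 → (3, 'bcbba')
  6 → (4, 'cbba')
  7 → (1, 'cbbcbba')

SA = [7, 0, 6, 5, 2, 3, 4, 1]
[i] adj suffixes → lcp
  [1] 7/0 → 1 ('a')
  [2] 0/6 → 0 ('')
  [3] 6/5 → 1 ('b')
  [4] 5/2 → 2 ('bb')
  [5] 2/3 → 1 ('b')
  [6] 3/4 → 0 ('')
  [7] 4/1 → 3 ('cbb')

n(n+1)/2 = 8·9/2 = 36
Σ LCP = 0 + 1 + 0 + 1 + 2 + 1 + 0 + 3 = 8
distinct = 36 − 8 = 28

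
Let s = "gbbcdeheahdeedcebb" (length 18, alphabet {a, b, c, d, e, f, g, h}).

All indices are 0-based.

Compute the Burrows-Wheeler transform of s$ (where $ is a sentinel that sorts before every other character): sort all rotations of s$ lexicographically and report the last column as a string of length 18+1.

bebegbbdehchcedd$ae

rank  rotation             last
    0  $gbbcdeheahdeedcebb  b
    1  ahdeedcebb$gbbcdehe  e
    2  b$gbbcdeheahdeedceb  b
    3  bb$gbbcdeheahdeedce  e
    4  bbcdeheahdeedcebb$g  g
    5  bcdeheahdeedcebb$gb  b
    6  cdeheahdeedcebb$gbb  b
    7  cebb$gbbcdeheahdeed  d
    8  dcebb$gbbcdeheahdee  e
    9  deedcebb$gbbcdeheah  h
   10  deheahdeedcebb$gbbc  c
   11  eahdeedcebb$gbbcdeh  h
   12  ebb$gbbcdeheahdeedc  c
   13  edcebb$gbbcdeheahde  e
   14  eedcebb$gbbcdeheahd  d
   15  eheahdeedcebb$gbbcd  d
   16  gbbcdeheahdeedcebb$  $
   17  hdeedcebb$gbbcdehea  a
   18  heahdeedcebb$gbbcde  e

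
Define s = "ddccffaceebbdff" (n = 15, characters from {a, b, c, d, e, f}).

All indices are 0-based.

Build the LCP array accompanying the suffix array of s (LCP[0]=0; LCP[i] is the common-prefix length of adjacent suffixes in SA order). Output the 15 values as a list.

[0, 0, 1, 0, 1, 1, 0, 1, 1, 0, 1, 0, 1, 1, 2]

sorted suffixes:
  #0 SA[0]=6  'aceebbdff'
  #1 SA[1]=10  'bbdff'
  #2 SA[2]=11  'bdff'
  #3 SA[3]=2  'ccffaceebbdff'
  #4 SA[4]=7  'ceebbdff'
  #5 SA[5]=3  'cffaceebbdff'
  #6 SA[6]=1  'dccffaceebbdff'
  #7 SA[7]=0  'ddccffaceebbdff'
  #8 SA[8]=12  'dff'
  #9 SA[9]=9  'ebbdff'
  #10 SA[10]=8  'eebbdff'
  #11 SA[11]=14  'f'
  #12 SA[12]=5  'faceebbdff'
  #13 SA[13]=13  'ff'
  #14 SA[14]=4  'ffaceebbdff'

SA = [6, 10, 11, 2, 7, 3, 1, 0, 12, 9, 8, 14, 5, 13, 4]
[i] adj suffixes → lcp
  [1] 6/10 → 0 ('')
  [2] 10/11 → 1 ('b')
  [3] 11/2 → 0 ('')
  [4] 2/7 → 1 ('c')
  [5] 7/3 → 1 ('c')
  [6] 3/1 → 0 ('')
  [7] 1/0 → 1 ('d')
  [8] 0/12 → 1 ('d')
  [9] 12/9 → 0 ('')
  [10] 9/8 → 1 ('e')
  [11] 8/14 → 0 ('')
  [12] 14/5 → 1 ('f')
  [13] 5/13 → 1 ('f')
  [14] 13/4 → 2 ('ff')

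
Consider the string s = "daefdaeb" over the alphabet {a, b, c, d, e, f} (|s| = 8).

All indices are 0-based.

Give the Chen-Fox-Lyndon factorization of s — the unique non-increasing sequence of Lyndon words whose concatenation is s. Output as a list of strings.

emit factor 1: 'd' (i=0, period=1)
emit factor 2: 'aefd' (i=1, period=4)
emit factor 3: 'aeb' (i=5, period=3)

["d", "aefd", "aeb"]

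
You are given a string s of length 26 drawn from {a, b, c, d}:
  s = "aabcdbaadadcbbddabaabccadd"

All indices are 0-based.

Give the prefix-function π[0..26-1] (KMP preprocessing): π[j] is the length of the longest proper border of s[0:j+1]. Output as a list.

[0, 1, 0, 0, 0, 0, 1, 2, 0, 1, 0, 0, 0, 0, 0, 0, 1, 0, 1, 2, 3, 4, 0, 1, 0, 0]

π[0] = 0
j=1 s[j]='a': π[1]=1 (border 'a')
j=2 s[j]='b': k: 1→0; π[2]=0 (border '')
j=3 s[j]='c': π[3]=0 (border '')
j=4 s[j]='d': π[4]=0 (border '')
j=5 s[j]='b': π[5]=0 (border '')
j=6 s[j]='a': π[6]=1 (border 'a')
j=7 s[j]='a': π[7]=2 (border 'aa')
j=8 s[j]='d': k: 2→1→0; π[8]=0 (border '')
j=9 s[j]='a': π[9]=1 (border 'a')
j=10 s[j]='d': k: 1→0; π[10]=0 (border '')
j=11 s[j]='c': π[11]=0 (border '')
j=12 s[j]='b': π[12]=0 (border '')
j=13 s[j]='b': π[13]=0 (border '')
j=14 s[j]='d': π[14]=0 (border '')
j=15 s[j]='d': π[15]=0 (border '')
j=16 s[j]='a': π[16]=1 (border 'a')
j=17 s[j]='b': k: 1→0; π[17]=0 (border '')
j=18 s[j]='a': π[18]=1 (border 'a')
j=19 s[j]='a': π[19]=2 (border 'aa')
j=20 s[j]='b': π[20]=3 (border 'aab')
j=21 s[j]='c': π[21]=4 (border 'aabc')
j=22 s[j]='c': k: 4→0; π[22]=0 (border '')
j=23 s[j]='a': π[23]=1 (border 'a')
j=24 s[j]='d': k: 1→0; π[24]=0 (border '')
j=25 s[j]='d': π[25]=0 (border '')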